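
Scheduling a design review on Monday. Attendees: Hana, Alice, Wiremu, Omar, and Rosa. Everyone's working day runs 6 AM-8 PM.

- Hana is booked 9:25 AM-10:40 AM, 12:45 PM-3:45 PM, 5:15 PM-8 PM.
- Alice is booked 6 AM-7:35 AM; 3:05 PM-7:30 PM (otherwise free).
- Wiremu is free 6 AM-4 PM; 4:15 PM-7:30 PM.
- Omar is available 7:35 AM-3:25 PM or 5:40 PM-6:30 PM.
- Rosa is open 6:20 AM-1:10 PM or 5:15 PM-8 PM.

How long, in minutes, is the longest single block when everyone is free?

125

Hana free: 06:00-09:25, 10:40-12:45, 15:45-17:15 (invert busy blocks within the working day).
Alice free: 07:35-15:05, 19:30-20:00 (invert busy blocks within the working day).
Wiremu free: 06:00-16:00, 16:15-19:30.
Omar free: 07:35-15:25, 17:40-18:30.
Rosa free: 06:20-13:10, 17:15-20:00.
Hana ∩ Alice: 07:35-09:25, 10:40-12:45.
Hana ∩ Alice ∩ Wiremu: 07:35-09:25, 10:40-12:45.
Hana ∩ Alice ∩ Wiremu ∩ Omar: 07:35-09:25, 10:40-12:45.
Hana ∩ Alice ∩ Wiremu ∩ Omar ∩ Rosa: 07:35-09:25, 10:40-12:45.
The longest is 10:40-12:45 at 125 minutes.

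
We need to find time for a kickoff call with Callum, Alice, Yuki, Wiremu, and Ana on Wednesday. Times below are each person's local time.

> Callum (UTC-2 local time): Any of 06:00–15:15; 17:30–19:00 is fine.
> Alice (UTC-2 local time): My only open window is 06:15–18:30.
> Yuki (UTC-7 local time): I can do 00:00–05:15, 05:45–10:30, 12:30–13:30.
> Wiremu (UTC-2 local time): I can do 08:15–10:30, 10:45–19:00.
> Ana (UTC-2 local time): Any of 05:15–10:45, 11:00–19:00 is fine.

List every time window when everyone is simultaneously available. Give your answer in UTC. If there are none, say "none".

Callum in UTC: 08:00-17:15, 19:30-21:00 (add 2h to convert from UTC-2).
Alice in UTC: 08:15-20:30 (add 2h to convert from UTC-2).
Yuki in UTC: 07:00-12:15, 12:45-17:30, 19:30-20:30 (add 7h to convert from UTC-7).
Wiremu in UTC: 10:15-12:30, 12:45-21:00 (add 2h to convert from UTC-2).
Ana in UTC: 07:15-12:45, 13:00-21:00 (add 2h to convert from UTC-2).
Callum ∩ Alice: 08:15-17:15, 19:30-20:30.
Callum ∩ Alice ∩ Yuki: 08:15-12:15, 12:45-17:15, 19:30-20:30.
Callum ∩ Alice ∩ Yuki ∩ Wiremu: 10:15-12:15, 12:45-17:15, 19:30-20:30.
Callum ∩ Alice ∩ Yuki ∩ Wiremu ∩ Ana: 10:15-12:15, 13:00-17:15, 19:30-20:30.

10:15-12:15, 13:00-17:15, 19:30-20:30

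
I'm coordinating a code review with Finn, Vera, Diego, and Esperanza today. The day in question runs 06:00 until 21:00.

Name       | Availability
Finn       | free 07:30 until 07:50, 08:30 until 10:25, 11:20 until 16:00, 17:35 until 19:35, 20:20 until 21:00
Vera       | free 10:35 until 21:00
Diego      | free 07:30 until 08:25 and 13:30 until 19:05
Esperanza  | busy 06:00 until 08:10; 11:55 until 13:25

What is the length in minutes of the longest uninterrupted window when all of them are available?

150

Finn free: 07:30-07:50, 08:30-10:25, 11:20-16:00, 17:35-19:35, 20:20-21:00.
Vera free: 10:35-21:00.
Diego free: 07:30-08:25, 13:30-19:05.
Esperanza free: 08:10-11:55, 13:25-21:00 (invert busy blocks within the working day).
Finn ∩ Vera: 11:20-16:00, 17:35-19:35, 20:20-21:00.
Finn ∩ Vera ∩ Diego: 13:30-16:00, 17:35-19:05.
Finn ∩ Vera ∩ Diego ∩ Esperanza: 13:30-16:00, 17:35-19:05.
The longest is 13:30-16:00 at 150 minutes.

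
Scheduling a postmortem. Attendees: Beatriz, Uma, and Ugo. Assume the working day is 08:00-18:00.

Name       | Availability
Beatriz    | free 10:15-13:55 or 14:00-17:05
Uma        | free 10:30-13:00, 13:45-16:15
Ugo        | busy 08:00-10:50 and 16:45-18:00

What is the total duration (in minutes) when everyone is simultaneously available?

275

Beatriz free: 10:15-13:55, 14:00-17:05.
Uma free: 10:30-13:00, 13:45-16:15.
Ugo free: 10:50-16:45 (invert busy blocks within the working day).
Beatriz ∩ Uma: 10:30-13:00, 13:45-13:55, 14:00-16:15.
Beatriz ∩ Uma ∩ Ugo: 10:50-13:00, 13:45-13:55, 14:00-16:15.
Summing the common windows: 130 + 10 + 135 = 275 minutes.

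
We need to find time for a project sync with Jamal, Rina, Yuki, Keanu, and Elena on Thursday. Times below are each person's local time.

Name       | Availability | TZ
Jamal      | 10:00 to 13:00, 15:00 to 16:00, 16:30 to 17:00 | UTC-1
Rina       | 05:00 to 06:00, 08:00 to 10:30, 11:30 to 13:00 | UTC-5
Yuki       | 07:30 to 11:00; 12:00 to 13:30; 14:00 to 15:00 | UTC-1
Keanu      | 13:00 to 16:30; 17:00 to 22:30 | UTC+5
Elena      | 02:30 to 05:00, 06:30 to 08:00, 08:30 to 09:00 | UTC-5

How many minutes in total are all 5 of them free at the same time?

Jamal in UTC: 11:00-14:00, 16:00-17:00, 17:30-18:00 (add 1h to convert from UTC-1).
Rina in UTC: 10:00-11:00, 13:00-15:30, 16:30-18:00 (add 5h to convert from UTC-5).
Yuki in UTC: 08:30-12:00, 13:00-14:30, 15:00-16:00 (add 1h to convert from UTC-1).
Keanu in UTC: 08:00-11:30, 12:00-17:30 (subtract 5h to convert from UTC+5).
Elena in UTC: 07:30-10:00, 11:30-13:00, 13:30-14:00 (add 5h to convert from UTC-5).
Jamal ∩ Rina: 13:00-14:00, 16:30-17:00, 17:30-18:00.
Jamal ∩ Rina ∩ Yuki: 13:00-14:00.
Jamal ∩ Rina ∩ Yuki ∩ Keanu: 13:00-14:00.
Jamal ∩ Rina ∩ Yuki ∩ Keanu ∩ Elena: 13:30-14:00.
So the common availability across everyone is 13:30-14:00.
That's a single block of 30 minutes.

30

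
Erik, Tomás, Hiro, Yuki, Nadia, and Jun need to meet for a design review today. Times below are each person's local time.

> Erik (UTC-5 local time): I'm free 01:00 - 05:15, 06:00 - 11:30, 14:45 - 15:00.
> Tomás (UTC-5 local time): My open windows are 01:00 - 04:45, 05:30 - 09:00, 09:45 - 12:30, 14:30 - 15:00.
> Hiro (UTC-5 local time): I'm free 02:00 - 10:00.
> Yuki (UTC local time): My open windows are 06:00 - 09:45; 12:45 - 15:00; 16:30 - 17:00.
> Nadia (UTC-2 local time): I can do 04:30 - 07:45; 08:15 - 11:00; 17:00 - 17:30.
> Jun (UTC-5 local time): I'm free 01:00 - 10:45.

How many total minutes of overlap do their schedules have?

Erik in UTC: 06:00-10:15, 11:00-16:30, 19:45-20:00 (add 5h to convert from UTC-5).
Tomás in UTC: 06:00-09:45, 10:30-14:00, 14:45-17:30, 19:30-20:00 (add 5h to convert from UTC-5).
Hiro in UTC: 07:00-15:00 (add 5h to convert from UTC-5).
Yuki in UTC: 06:00-09:45, 12:45-15:00, 16:30-17:00.
Nadia in UTC: 06:30-09:45, 10:15-13:00, 19:00-19:30 (add 2h to convert from UTC-2).
Jun in UTC: 06:00-15:45 (add 5h to convert from UTC-5).
Erik ∩ Tomás: 06:00-09:45, 11:00-14:00, 14:45-16:30, 19:45-20:00.
Erik ∩ Tomás ∩ Hiro: 07:00-09:45, 11:00-14:00, 14:45-15:00.
Erik ∩ Tomás ∩ Hiro ∩ Yuki: 07:00-09:45, 12:45-14:00, 14:45-15:00.
Erik ∩ Tomás ∩ Hiro ∩ Yuki ∩ Nadia: 07:00-09:45, 12:45-13:00.
Erik ∩ Tomás ∩ Hiro ∩ Yuki ∩ Nadia ∩ Jun: 07:00-09:45, 12:45-13:00.
Those are the intersection windows.
Summing the common windows: 165 + 15 = 180 minutes.

180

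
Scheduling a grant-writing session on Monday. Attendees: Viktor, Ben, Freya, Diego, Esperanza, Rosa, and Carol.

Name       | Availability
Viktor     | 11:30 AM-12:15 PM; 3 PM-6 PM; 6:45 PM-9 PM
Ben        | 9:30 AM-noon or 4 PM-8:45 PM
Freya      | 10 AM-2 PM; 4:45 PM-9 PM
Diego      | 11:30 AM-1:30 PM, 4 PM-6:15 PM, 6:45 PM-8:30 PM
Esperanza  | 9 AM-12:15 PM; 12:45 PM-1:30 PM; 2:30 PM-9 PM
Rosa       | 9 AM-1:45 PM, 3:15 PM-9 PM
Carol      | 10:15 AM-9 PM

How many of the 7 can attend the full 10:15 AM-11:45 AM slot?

Ben, Freya, Esperanza, Rosa, and Carol can make the full 10:15-11:45 slot — that's 5.

5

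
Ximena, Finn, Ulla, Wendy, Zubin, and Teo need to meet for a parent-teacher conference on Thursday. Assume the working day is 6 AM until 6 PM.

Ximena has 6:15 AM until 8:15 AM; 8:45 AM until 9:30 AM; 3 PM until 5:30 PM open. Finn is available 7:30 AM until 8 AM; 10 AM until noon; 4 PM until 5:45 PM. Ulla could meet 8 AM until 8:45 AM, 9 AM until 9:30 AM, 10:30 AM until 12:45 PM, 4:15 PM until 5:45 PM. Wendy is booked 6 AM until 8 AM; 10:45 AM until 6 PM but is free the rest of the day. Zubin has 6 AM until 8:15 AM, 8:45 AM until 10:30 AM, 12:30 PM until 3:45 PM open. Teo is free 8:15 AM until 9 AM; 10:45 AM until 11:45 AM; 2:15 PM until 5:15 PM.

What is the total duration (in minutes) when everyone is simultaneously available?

0

Ximena free: 06:15-08:15, 08:45-09:30, 15:00-17:30.
Finn free: 07:30-08:00, 10:00-12:00, 16:00-17:45.
Ulla free: 08:00-08:45, 09:00-09:30, 10:30-12:45, 16:15-17:45.
Wendy free: 08:00-10:45 (invert busy blocks within the working day).
Zubin free: 06:00-08:15, 08:45-10:30, 12:30-15:45.
Teo free: 08:15-09:00, 10:45-11:45, 14:15-17:15.
Ximena ∩ Finn: 07:30-08:00, 16:00-17:30.
Ximena ∩ Finn ∩ Ulla: 16:15-17:30.
Ximena ∩ Finn ∩ Ulla ∩ Wendy: ∅.
Ximena ∩ Finn ∩ Ulla ∩ Wendy ∩ Zubin: ∅.
Ximena ∩ Finn ∩ Ulla ∩ Wendy ∩ Zubin ∩ Teo: ∅.
There is no time when everyone is free.
There is no common window, so the total is 0 minutes.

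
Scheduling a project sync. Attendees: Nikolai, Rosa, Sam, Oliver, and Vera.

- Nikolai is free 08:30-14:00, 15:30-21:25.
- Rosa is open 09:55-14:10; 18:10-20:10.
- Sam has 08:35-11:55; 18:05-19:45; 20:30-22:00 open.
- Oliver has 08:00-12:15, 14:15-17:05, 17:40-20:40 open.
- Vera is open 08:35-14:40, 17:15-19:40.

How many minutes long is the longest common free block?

120

Nikolai ∩ Rosa: 09:55-14:00, 18:10-20:10.
Nikolai ∩ Rosa ∩ Sam: 09:55-11:55, 18:10-19:45.
Nikolai ∩ Rosa ∩ Sam ∩ Oliver: 09:55-11:55, 18:10-19:45.
Nikolai ∩ Rosa ∩ Sam ∩ Oliver ∩ Vera: 09:55-11:55, 18:10-19:40.
So the common availability across everyone is 09:55-11:55, 18:10-19:40.
The longest is 09:55-11:55 at 120 minutes.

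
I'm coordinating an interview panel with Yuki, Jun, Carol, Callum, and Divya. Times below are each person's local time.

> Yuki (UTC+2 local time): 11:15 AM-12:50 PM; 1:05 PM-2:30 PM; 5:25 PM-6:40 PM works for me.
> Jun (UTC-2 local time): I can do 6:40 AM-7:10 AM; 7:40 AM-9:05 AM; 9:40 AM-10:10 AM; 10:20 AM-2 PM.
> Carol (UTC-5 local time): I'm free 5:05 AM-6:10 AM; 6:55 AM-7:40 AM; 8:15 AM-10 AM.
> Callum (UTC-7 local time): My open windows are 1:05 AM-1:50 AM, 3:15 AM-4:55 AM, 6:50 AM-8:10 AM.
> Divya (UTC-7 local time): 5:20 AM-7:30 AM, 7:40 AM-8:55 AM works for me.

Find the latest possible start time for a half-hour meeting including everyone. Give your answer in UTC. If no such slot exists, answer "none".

none

Yuki in UTC: 09:15-10:50, 11:05-12:30, 15:25-16:40 (subtract 2h to convert from UTC+2).
Jun in UTC: 08:40-09:10, 09:40-11:05, 11:40-12:10, 12:20-16:00 (add 2h to convert from UTC-2).
Carol in UTC: 10:05-11:10, 11:55-12:40, 13:15-15:00 (add 5h to convert from UTC-5).
Callum in UTC: 08:05-08:50, 10:15-11:55, 13:50-15:10 (add 7h to convert from UTC-7).
Divya in UTC: 12:20-14:30, 14:40-15:55 (add 7h to convert from UTC-7).
Yuki ∩ Jun: 09:40-10:50, 11:40-12:10, 12:20-12:30, 15:25-16:00.
Yuki ∩ Jun ∩ Carol: 10:05-10:50, 11:55-12:10, 12:20-12:30.
Yuki ∩ Jun ∩ Carol ∩ Callum: 10:15-10:50.
Yuki ∩ Jun ∩ Carol ∩ Callum ∩ Divya: ∅.
There is no time when everyone is free.
No common window is at least 30 minutes long.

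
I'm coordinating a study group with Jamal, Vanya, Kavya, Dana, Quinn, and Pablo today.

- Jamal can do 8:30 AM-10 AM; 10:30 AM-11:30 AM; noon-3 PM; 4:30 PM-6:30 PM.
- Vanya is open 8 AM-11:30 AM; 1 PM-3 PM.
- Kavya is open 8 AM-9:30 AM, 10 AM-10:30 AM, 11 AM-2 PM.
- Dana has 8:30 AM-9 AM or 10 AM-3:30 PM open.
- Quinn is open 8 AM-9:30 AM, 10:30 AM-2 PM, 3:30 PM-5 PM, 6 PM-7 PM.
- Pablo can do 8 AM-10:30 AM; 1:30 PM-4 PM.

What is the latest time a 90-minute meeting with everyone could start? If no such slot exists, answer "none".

none

Jamal ∩ Vanya: 08:30-10:00, 10:30-11:30, 13:00-15:00.
Jamal ∩ Vanya ∩ Kavya: 08:30-09:30, 11:00-11:30, 13:00-14:00.
Jamal ∩ Vanya ∩ Kavya ∩ Dana: 08:30-09:00, 11:00-11:30, 13:00-14:00.
Jamal ∩ Vanya ∩ Kavya ∩ Dana ∩ Quinn: 08:30-09:00, 11:00-11:30, 13:00-14:00.
Jamal ∩ Vanya ∩ Kavya ∩ Dana ∩ Quinn ∩ Pablo: 08:30-09:00, 13:30-14:00.
No common window is at least 90 minutes long.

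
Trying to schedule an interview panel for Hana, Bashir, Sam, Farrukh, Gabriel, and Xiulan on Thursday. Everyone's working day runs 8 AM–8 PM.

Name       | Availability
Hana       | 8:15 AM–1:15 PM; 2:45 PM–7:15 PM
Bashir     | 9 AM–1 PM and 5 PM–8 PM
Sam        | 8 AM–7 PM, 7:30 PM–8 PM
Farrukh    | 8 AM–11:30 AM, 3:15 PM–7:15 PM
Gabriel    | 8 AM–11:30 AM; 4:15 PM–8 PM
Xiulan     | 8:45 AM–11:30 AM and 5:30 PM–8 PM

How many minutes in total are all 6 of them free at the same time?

Hana ∩ Bashir: 09:00-13:00, 17:00-19:15.
Hana ∩ Bashir ∩ Sam: 09:00-13:00, 17:00-19:00.
Hana ∩ Bashir ∩ Sam ∩ Farrukh: 09:00-11:30, 17:00-19:00.
Hana ∩ Bashir ∩ Sam ∩ Farrukh ∩ Gabriel: 09:00-11:30, 17:00-19:00.
Hana ∩ Bashir ∩ Sam ∩ Farrukh ∩ Gabriel ∩ Xiulan: 09:00-11:30, 17:30-19:00.
Those are the intersection windows.
Summing the common windows: 150 + 90 = 240 minutes.

240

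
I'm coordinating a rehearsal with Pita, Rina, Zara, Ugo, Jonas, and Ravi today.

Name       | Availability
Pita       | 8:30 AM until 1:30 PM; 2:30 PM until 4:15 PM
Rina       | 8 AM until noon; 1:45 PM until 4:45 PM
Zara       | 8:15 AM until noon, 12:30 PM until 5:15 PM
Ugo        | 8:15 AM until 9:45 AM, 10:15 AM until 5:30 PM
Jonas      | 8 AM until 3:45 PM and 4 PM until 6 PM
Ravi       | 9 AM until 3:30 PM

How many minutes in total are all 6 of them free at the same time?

Pita ∩ Rina: 08:30-12:00, 14:30-16:15.
Pita ∩ Rina ∩ Zara: 08:30-12:00, 14:30-16:15.
Pita ∩ Rina ∩ Zara ∩ Ugo: 08:30-09:45, 10:15-12:00, 14:30-16:15.
Pita ∩ Rina ∩ Zara ∩ Ugo ∩ Jonas: 08:30-09:45, 10:15-12:00, 14:30-15:45, 16:00-16:15.
Pita ∩ Rina ∩ Zara ∩ Ugo ∩ Jonas ∩ Ravi: 09:00-09:45, 10:15-12:00, 14:30-15:30.
Summing the common windows: 45 + 105 + 60 = 210 minutes.

210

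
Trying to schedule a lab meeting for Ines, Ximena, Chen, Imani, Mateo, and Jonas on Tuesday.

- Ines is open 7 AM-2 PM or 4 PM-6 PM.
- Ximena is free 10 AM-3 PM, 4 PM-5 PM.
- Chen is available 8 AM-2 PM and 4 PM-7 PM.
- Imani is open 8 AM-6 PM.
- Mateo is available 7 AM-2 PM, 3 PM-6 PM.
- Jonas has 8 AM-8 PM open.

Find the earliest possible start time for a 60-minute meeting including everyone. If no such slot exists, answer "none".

10:00

Ines ∩ Ximena: 10:00-14:00, 16:00-17:00.
Ines ∩ Ximena ∩ Chen: 10:00-14:00, 16:00-17:00.
Ines ∩ Ximena ∩ Chen ∩ Imani: 10:00-14:00, 16:00-17:00.
Ines ∩ Ximena ∩ Chen ∩ Imani ∩ Mateo: 10:00-14:00, 16:00-17:00.
Ines ∩ Ximena ∩ Chen ∩ Imani ∩ Mateo ∩ Jonas: 10:00-14:00, 16:00-17:00.
Those are the intersection windows.
The first common window of at least 60 minutes is 10:00-14:00, so the earliest start is 10:00.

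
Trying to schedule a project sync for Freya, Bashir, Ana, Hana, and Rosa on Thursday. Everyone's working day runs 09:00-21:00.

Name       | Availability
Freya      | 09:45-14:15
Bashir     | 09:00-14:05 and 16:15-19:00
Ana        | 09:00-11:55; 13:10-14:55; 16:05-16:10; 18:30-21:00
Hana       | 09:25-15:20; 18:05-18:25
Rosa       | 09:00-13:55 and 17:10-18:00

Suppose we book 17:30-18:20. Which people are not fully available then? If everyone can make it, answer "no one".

Ana, Freya, Hana, Rosa

Freya: not fully free for 17:30-18:20. Bashir: free for 17:30-18:20. Ana: not fully free for 17:30-18:20. Hana: not fully free for 17:30-18:20. Rosa: not fully free for 17:30-18:20.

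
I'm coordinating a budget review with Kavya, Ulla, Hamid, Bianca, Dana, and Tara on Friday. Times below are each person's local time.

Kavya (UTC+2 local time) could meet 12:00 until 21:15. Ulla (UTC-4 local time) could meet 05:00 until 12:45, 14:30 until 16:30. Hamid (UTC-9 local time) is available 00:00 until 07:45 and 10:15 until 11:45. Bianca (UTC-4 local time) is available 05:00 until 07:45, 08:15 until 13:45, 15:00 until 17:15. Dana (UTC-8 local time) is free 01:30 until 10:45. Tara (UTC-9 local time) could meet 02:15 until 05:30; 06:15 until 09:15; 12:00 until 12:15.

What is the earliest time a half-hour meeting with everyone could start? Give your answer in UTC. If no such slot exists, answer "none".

11:15

Kavya in UTC: 10:00-19:15 (subtract 2h to convert from UTC+2).
Ulla in UTC: 09:00-16:45, 18:30-20:30 (add 4h to convert from UTC-4).
Hamid in UTC: 09:00-16:45, 19:15-20:45 (add 9h to convert from UTC-9).
Bianca in UTC: 09:00-11:45, 12:15-17:45, 19:00-21:15 (add 4h to convert from UTC-4).
Dana in UTC: 09:30-18:45 (add 8h to convert from UTC-8).
Tara in UTC: 11:15-14:30, 15:15-18:15, 21:00-21:15 (add 9h to convert from UTC-9).
Kavya ∩ Ulla: 10:00-16:45, 18:30-19:15.
Kavya ∩ Ulla ∩ Hamid: 10:00-16:45.
Kavya ∩ Ulla ∩ Hamid ∩ Bianca: 10:00-11:45, 12:15-16:45.
Kavya ∩ Ulla ∩ Hamid ∩ Bianca ∩ Dana: 10:00-11:45, 12:15-16:45.
Kavya ∩ Ulla ∩ Hamid ∩ Bianca ∩ Dana ∩ Tara: 11:15-11:45, 12:15-14:30, 15:15-16:45.
So the common availability across everyone is 11:15-11:45, 12:15-14:30, 15:15-16:45.
The first common window of at least 30 minutes is 11:15-11:45, so the earliest start is 11:15.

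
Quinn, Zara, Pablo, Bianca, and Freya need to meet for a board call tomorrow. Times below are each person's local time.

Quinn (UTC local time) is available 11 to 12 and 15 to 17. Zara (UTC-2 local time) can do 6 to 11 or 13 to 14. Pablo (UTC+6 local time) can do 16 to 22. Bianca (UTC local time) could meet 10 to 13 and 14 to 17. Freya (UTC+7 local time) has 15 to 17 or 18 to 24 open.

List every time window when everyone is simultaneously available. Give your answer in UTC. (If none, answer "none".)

11:00-12:00, 15:00-16:00

Quinn in UTC: 11:00-12:00, 15:00-17:00.
Zara in UTC: 08:00-13:00, 15:00-16:00 (add 2h to convert from UTC-2).
Pablo in UTC: 10:00-16:00 (subtract 6h to convert from UTC+6).
Bianca in UTC: 10:00-13:00, 14:00-17:00.
Freya in UTC: 08:00-10:00, 11:00-17:00 (subtract 7h to convert from UTC+7).
Quinn ∩ Zara: 11:00-12:00, 15:00-16:00.
Quinn ∩ Zara ∩ Pablo: 11:00-12:00, 15:00-16:00.
Quinn ∩ Zara ∩ Pablo ∩ Bianca: 11:00-12:00, 15:00-16:00.
Quinn ∩ Zara ∩ Pablo ∩ Bianca ∩ Freya: 11:00-12:00, 15:00-16:00.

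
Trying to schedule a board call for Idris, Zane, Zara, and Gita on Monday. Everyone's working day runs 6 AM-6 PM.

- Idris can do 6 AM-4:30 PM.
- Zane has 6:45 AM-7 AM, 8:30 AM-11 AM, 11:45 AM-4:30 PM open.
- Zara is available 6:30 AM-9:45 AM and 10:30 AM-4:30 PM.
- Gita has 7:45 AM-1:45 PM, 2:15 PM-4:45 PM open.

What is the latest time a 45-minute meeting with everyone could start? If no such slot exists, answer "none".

15:45

Idris ∩ Zane: 06:45-07:00, 08:30-11:00, 11:45-16:30.
Idris ∩ Zane ∩ Zara: 06:45-07:00, 08:30-09:45, 10:30-11:00, 11:45-16:30.
Idris ∩ Zane ∩ Zara ∩ Gita: 08:30-09:45, 10:30-11:00, 11:45-13:45, 14:15-16:30.
So the common availability across everyone is 08:30-09:45, 10:30-11:00, 11:45-13:45, 14:15-16:30.
The last common window of at least 45 minutes is 14:15-16:30; a 45-minute meeting can start as late as 15:45 and still end by 16:30.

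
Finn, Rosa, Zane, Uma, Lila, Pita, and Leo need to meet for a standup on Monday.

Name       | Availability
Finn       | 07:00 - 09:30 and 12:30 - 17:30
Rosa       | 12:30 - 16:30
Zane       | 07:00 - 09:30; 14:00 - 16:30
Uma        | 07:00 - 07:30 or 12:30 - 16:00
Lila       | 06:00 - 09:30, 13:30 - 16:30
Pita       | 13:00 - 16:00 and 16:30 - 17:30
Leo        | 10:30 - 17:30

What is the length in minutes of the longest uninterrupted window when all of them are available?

120

Finn ∩ Rosa: 12:30-16:30.
Finn ∩ Rosa ∩ Zane: 14:00-16:30.
Finn ∩ Rosa ∩ Zane ∩ Uma: 14:00-16:00.
Finn ∩ Rosa ∩ Zane ∩ Uma ∩ Lila: 14:00-16:00.
Finn ∩ Rosa ∩ Zane ∩ Uma ∩ Lila ∩ Pita: 14:00-16:00.
Finn ∩ Rosa ∩ Zane ∩ Uma ∩ Lila ∩ Pita ∩ Leo: 14:00-16:00.
Those are the intersection windows.
The longest is 14:00-16:00 at 120 minutes.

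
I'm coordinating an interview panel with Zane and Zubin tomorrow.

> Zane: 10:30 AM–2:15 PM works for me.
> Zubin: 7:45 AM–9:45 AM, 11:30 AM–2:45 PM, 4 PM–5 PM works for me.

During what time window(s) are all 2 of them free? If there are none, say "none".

Zane ∩ Zubin: 11:30-14:15.

11:30-14:15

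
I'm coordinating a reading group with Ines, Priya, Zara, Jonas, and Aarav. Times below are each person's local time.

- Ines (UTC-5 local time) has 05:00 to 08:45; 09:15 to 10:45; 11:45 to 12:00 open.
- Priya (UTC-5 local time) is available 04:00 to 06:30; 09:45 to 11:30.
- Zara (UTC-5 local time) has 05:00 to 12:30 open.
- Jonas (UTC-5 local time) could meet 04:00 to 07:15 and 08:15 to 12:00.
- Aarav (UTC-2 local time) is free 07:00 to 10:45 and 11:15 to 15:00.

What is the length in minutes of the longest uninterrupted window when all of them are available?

Ines in UTC: 10:00-13:45, 14:15-15:45, 16:45-17:00 (add 5h to convert from UTC-5).
Priya in UTC: 09:00-11:30, 14:45-16:30 (add 5h to convert from UTC-5).
Zara in UTC: 10:00-17:30 (add 5h to convert from UTC-5).
Jonas in UTC: 09:00-12:15, 13:15-17:00 (add 5h to convert from UTC-5).
Aarav in UTC: 09:00-12:45, 13:15-17:00 (add 2h to convert from UTC-2).
Ines ∩ Priya: 10:00-11:30, 14:45-15:45.
Ines ∩ Priya ∩ Zara: 10:00-11:30, 14:45-15:45.
Ines ∩ Priya ∩ Zara ∩ Jonas: 10:00-11:30, 14:45-15:45.
Ines ∩ Priya ∩ Zara ∩ Jonas ∩ Aarav: 10:00-11:30, 14:45-15:45.
So the common availability across everyone is 10:00-11:30, 14:45-15:45.
The longest is 10:00-11:30 at 90 minutes.

90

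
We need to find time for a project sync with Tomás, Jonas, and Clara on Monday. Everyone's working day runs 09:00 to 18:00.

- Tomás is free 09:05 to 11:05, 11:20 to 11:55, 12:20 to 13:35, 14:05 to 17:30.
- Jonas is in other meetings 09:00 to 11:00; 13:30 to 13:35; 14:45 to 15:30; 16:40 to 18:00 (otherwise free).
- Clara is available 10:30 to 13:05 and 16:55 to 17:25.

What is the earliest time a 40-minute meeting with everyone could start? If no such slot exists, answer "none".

12:20

Tomás free: 09:05-11:05, 11:20-11:55, 12:20-13:35, 14:05-17:30.
Jonas free: 11:00-13:30, 13:35-14:45, 15:30-16:40 (invert busy blocks within the working day).
Clara free: 10:30-13:05, 16:55-17:25.
Tomás ∩ Jonas: 11:00-11:05, 11:20-11:55, 12:20-13:30, 14:05-14:45, 15:30-16:40.
Tomás ∩ Jonas ∩ Clara: 11:00-11:05, 11:20-11:55, 12:20-13:05.
The first common window of at least 40 minutes is 12:20-13:05, so the earliest start is 12:20.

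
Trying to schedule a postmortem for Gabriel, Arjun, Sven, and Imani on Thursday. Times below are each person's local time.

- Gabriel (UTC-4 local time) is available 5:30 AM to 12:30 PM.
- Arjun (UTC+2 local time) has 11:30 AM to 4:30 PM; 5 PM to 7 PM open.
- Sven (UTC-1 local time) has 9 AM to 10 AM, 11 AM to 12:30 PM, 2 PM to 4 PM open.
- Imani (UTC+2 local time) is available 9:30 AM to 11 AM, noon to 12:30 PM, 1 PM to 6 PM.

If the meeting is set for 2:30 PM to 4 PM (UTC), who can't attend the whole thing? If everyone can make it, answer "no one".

Gabriel in UTC: 09:30-16:30 (add 4h to convert from UTC-4).
Arjun in UTC: 09:30-14:30, 15:00-17:00 (subtract 2h to convert from UTC+2).
Sven in UTC: 10:00-11:00, 12:00-13:30, 15:00-17:00 (add 1h to convert from UTC-1).
Imani in UTC: 07:30-09:00, 10:00-10:30, 11:00-16:00 (subtract 2h to convert from UTC+2).
Gabriel: free for 14:30-16:00. Arjun: not fully free for 14:30-16:00. Sven: not fully free for 14:30-16:00. Imani: free for 14:30-16:00.

Arjun, Sven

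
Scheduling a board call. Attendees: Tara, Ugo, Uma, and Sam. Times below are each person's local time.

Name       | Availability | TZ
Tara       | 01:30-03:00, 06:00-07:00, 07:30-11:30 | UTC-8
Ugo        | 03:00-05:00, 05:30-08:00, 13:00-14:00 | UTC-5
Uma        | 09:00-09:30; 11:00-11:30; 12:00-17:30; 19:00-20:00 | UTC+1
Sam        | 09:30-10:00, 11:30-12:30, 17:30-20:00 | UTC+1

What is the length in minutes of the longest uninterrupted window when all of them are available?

60

Tara in UTC: 09:30-11:00, 14:00-15:00, 15:30-19:30 (add 8h to convert from UTC-8).
Ugo in UTC: 08:00-10:00, 10:30-13:00, 18:00-19:00 (add 5h to convert from UTC-5).
Uma in UTC: 08:00-08:30, 10:00-10:30, 11:00-16:30, 18:00-19:00 (subtract 1h to convert from UTC+1).
Sam in UTC: 08:30-09:00, 10:30-11:30, 16:30-19:00 (subtract 1h to convert from UTC+1).
Tara ∩ Ugo: 09:30-10:00, 10:30-11:00, 18:00-19:00.
Tara ∩ Ugo ∩ Uma: 18:00-19:00.
Tara ∩ Ugo ∩ Uma ∩ Sam: 18:00-19:00.
The longest is 18:00-19:00 at 60 minutes.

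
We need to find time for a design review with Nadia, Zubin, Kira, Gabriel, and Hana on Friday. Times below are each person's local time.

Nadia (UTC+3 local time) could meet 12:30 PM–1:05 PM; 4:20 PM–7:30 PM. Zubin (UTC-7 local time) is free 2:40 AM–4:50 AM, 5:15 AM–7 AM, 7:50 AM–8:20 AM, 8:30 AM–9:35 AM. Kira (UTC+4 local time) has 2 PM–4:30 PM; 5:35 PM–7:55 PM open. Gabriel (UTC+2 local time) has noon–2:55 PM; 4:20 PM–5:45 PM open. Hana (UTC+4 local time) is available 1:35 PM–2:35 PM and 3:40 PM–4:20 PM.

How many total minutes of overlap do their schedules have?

Nadia in UTC: 09:30-10:05, 13:20-16:30 (subtract 3h to convert from UTC+3).
Zubin in UTC: 09:40-11:50, 12:15-14:00, 14:50-15:20, 15:30-16:35 (add 7h to convert from UTC-7).
Kira in UTC: 10:00-12:30, 13:35-15:55 (subtract 4h to convert from UTC+4).
Gabriel in UTC: 10:00-12:55, 14:20-15:45 (subtract 2h to convert from UTC+2).
Hana in UTC: 09:35-10:35, 11:40-12:20 (subtract 4h to convert from UTC+4).
Nadia ∩ Zubin: 09:40-10:05, 13:20-14:00, 14:50-15:20, 15:30-16:30.
Nadia ∩ Zubin ∩ Kira: 10:00-10:05, 13:35-14:00, 14:50-15:20, 15:30-15:55.
Nadia ∩ Zubin ∩ Kira ∩ Gabriel: 10:00-10:05, 14:50-15:20, 15:30-15:45.
Nadia ∩ Zubin ∩ Kira ∩ Gabriel ∩ Hana: 10:00-10:05.
That's a single block of 5 minutes.

5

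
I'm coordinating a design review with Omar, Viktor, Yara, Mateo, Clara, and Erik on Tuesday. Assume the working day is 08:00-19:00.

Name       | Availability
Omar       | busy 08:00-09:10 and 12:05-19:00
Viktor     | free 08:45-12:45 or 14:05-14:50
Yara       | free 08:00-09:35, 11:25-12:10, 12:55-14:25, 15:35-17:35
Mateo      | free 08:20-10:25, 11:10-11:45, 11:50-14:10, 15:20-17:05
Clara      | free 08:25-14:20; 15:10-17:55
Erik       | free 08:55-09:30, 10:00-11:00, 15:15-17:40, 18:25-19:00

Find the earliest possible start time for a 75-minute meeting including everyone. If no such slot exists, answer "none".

Omar free: 09:10-12:05 (invert busy blocks within the working day).
Viktor free: 08:45-12:45, 14:05-14:50.
Yara free: 08:00-09:35, 11:25-12:10, 12:55-14:25, 15:35-17:35.
Mateo free: 08:20-10:25, 11:10-11:45, 11:50-14:10, 15:20-17:05.
Clara free: 08:25-14:20, 15:10-17:55.
Erik free: 08:55-09:30, 10:00-11:00, 15:15-17:40, 18:25-19:00.
Omar ∩ Viktor: 09:10-12:05.
Omar ∩ Viktor ∩ Yara: 09:10-09:35, 11:25-12:05.
Omar ∩ Viktor ∩ Yara ∩ Mateo: 09:10-09:35, 11:25-11:45, 11:50-12:05.
Omar ∩ Viktor ∩ Yara ∩ Mateo ∩ Clara: 09:10-09:35, 11:25-11:45, 11:50-12:05.
Omar ∩ Viktor ∩ Yara ∩ Mateo ∩ Clara ∩ Erik: 09:10-09:30.
No common window is at least 75 minutes long.

none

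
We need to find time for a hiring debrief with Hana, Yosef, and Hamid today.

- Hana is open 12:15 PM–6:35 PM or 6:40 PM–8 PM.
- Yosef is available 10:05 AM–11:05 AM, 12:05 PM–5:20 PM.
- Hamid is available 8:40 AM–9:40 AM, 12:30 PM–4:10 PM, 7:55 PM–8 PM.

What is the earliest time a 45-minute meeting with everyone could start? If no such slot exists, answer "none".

Hana ∩ Yosef: 12:15-17:20.
Hana ∩ Yosef ∩ Hamid: 12:30-16:10.
The first common window of at least 45 minutes is 12:30-16:10, so the earliest start is 12:30.

12:30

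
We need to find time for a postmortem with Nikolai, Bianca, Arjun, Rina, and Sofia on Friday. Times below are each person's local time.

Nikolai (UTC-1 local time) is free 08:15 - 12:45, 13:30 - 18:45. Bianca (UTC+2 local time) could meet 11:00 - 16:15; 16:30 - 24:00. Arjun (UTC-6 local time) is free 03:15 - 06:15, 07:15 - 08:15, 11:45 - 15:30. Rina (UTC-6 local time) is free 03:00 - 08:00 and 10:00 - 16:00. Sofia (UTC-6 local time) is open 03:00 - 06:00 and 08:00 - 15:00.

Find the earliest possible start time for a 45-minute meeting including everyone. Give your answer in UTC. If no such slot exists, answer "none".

09:15

Nikolai in UTC: 09:15-13:45, 14:30-19:45 (add 1h to convert from UTC-1).
Bianca in UTC: 09:00-14:15, 14:30-22:00 (subtract 2h to convert from UTC+2).
Arjun in UTC: 09:15-12:15, 13:15-14:15, 17:45-21:30 (add 6h to convert from UTC-6).
Rina in UTC: 09:00-14:00, 16:00-22:00 (add 6h to convert from UTC-6).
Sofia in UTC: 09:00-12:00, 14:00-21:00 (add 6h to convert from UTC-6).
Nikolai ∩ Bianca: 09:15-13:45, 14:30-19:45.
Nikolai ∩ Bianca ∩ Arjun: 09:15-12:15, 13:15-13:45, 17:45-19:45.
Nikolai ∩ Bianca ∩ Arjun ∩ Rina: 09:15-12:15, 13:15-13:45, 17:45-19:45.
Nikolai ∩ Bianca ∩ Arjun ∩ Rina ∩ Sofia: 09:15-12:00, 17:45-19:45.
The first common window of at least 45 minutes is 09:15-12:00, so the earliest start is 09:15.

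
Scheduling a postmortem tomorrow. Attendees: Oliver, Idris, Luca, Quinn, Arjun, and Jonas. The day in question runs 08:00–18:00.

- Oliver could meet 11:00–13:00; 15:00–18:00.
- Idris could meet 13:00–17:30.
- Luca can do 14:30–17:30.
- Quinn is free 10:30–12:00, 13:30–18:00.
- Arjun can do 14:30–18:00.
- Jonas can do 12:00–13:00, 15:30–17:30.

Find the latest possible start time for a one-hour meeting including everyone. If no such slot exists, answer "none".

Oliver ∩ Idris: 15:00-17:30.
Oliver ∩ Idris ∩ Luca: 15:00-17:30.
Oliver ∩ Idris ∩ Luca ∩ Quinn: 15:00-17:30.
Oliver ∩ Idris ∩ Luca ∩ Quinn ∩ Arjun: 15:00-17:30.
Oliver ∩ Idris ∩ Luca ∩ Quinn ∩ Arjun ∩ Jonas: 15:30-17:30.
So the common availability across everyone is 15:30-17:30.
The last common window of at least 60 minutes is 15:30-17:30; a 60-minute meeting can start as late as 16:30 and still end by 17:30.

16:30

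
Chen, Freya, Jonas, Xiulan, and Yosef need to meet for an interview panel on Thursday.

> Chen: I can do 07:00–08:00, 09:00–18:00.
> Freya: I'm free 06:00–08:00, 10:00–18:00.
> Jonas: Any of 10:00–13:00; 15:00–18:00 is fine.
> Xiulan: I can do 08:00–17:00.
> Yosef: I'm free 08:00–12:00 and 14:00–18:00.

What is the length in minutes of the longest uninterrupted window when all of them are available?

120

Chen ∩ Freya: 07:00-08:00, 10:00-18:00.
Chen ∩ Freya ∩ Jonas: 10:00-13:00, 15:00-18:00.
Chen ∩ Freya ∩ Jonas ∩ Xiulan: 10:00-13:00, 15:00-17:00.
Chen ∩ Freya ∩ Jonas ∩ Xiulan ∩ Yosef: 10:00-12:00, 15:00-17:00.
The longest is 10:00-12:00 at 120 minutes.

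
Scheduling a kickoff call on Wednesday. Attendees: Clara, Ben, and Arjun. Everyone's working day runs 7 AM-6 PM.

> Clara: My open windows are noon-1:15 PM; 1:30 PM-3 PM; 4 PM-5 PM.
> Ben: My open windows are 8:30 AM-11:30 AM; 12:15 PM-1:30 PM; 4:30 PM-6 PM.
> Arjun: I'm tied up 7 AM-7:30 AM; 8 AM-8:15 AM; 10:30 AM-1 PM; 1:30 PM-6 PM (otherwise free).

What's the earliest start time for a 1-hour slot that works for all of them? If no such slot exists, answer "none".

Clara free: 12:00-13:15, 13:30-15:00, 16:00-17:00.
Ben free: 08:30-11:30, 12:15-13:30, 16:30-18:00.
Arjun free: 07:30-08:00, 08:15-10:30, 13:00-13:30 (invert busy blocks within the working day).
Clara ∩ Ben: 12:15-13:15, 16:30-17:00.
Clara ∩ Ben ∩ Arjun: 13:00-13:15.
No common window is at least 60 minutes long.

none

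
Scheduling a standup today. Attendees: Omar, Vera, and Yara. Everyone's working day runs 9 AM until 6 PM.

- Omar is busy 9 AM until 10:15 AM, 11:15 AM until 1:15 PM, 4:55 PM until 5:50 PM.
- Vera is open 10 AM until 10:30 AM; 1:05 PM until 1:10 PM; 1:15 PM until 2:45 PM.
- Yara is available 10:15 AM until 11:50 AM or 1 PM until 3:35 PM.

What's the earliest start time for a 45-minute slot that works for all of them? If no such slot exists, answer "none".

13:15

Omar free: 10:15-11:15, 13:15-16:55, 17:50-18:00 (invert busy blocks within the working day).
Vera free: 10:00-10:30, 13:05-13:10, 13:15-14:45.
Yara free: 10:15-11:50, 13:00-15:35.
Omar ∩ Vera: 10:15-10:30, 13:15-14:45.
Omar ∩ Vera ∩ Yara: 10:15-10:30, 13:15-14:45.
So the common availability across everyone is 10:15-10:30, 13:15-14:45.
The first common window of at least 45 minutes is 13:15-14:45, so the earliest start is 13:15.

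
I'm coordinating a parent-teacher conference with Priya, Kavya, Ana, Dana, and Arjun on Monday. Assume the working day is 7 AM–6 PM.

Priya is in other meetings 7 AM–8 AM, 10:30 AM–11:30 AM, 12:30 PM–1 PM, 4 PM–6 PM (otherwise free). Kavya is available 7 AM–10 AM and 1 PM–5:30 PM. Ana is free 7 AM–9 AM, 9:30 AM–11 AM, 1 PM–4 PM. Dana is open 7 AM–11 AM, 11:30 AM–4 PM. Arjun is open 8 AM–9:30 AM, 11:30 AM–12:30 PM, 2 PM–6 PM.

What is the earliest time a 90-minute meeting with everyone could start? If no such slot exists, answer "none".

14:00

Priya free: 08:00-10:30, 11:30-12:30, 13:00-16:00 (invert busy blocks within the working day).
Kavya free: 07:00-10:00, 13:00-17:30.
Ana free: 07:00-09:00, 09:30-11:00, 13:00-16:00.
Dana free: 07:00-11:00, 11:30-16:00.
Arjun free: 08:00-09:30, 11:30-12:30, 14:00-18:00.
Priya ∩ Kavya: 08:00-10:00, 13:00-16:00.
Priya ∩ Kavya ∩ Ana: 08:00-09:00, 09:30-10:00, 13:00-16:00.
Priya ∩ Kavya ∩ Ana ∩ Dana: 08:00-09:00, 09:30-10:00, 13:00-16:00.
Priya ∩ Kavya ∩ Ana ∩ Dana ∩ Arjun: 08:00-09:00, 14:00-16:00.
The first common window of at least 90 minutes is 14:00-16:00, so the earliest start is 14:00.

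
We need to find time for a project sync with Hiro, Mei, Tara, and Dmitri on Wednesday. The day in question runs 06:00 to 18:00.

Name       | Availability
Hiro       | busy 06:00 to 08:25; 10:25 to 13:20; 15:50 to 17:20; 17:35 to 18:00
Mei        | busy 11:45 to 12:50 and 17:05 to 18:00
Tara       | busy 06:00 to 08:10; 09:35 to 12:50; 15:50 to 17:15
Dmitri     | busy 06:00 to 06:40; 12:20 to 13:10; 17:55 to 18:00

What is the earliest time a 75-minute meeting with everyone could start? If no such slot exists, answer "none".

13:20

Hiro free: 08:25-10:25, 13:20-15:50, 17:20-17:35 (invert busy blocks within the working day).
Mei free: 06:00-11:45, 12:50-17:05 (invert busy blocks within the working day).
Tara free: 08:10-09:35, 12:50-15:50, 17:15-18:00 (invert busy blocks within the working day).
Dmitri free: 06:40-12:20, 13:10-17:55 (invert busy blocks within the working day).
Hiro ∩ Mei: 08:25-10:25, 13:20-15:50.
Hiro ∩ Mei ∩ Tara: 08:25-09:35, 13:20-15:50.
Hiro ∩ Mei ∩ Tara ∩ Dmitri: 08:25-09:35, 13:20-15:50.
The first common window of at least 75 minutes is 13:20-15:50, so the earliest start is 13:20.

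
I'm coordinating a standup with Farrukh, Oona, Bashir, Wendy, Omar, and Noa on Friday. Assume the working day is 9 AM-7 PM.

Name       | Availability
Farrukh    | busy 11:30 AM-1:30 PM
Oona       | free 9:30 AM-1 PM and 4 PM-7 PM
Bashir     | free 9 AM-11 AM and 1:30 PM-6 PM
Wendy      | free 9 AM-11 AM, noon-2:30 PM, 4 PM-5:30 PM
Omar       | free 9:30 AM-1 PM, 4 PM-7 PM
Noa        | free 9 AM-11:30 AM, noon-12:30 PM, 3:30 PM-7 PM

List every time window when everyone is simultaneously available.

Farrukh free: 09:00-11:30, 13:30-19:00 (invert busy blocks within the working day).
Oona free: 09:30-13:00, 16:00-19:00.
Bashir free: 09:00-11:00, 13:30-18:00.
Wendy free: 09:00-11:00, 12:00-14:30, 16:00-17:30.
Omar free: 09:30-13:00, 16:00-19:00.
Noa free: 09:00-11:30, 12:00-12:30, 15:30-19:00.
Farrukh ∩ Oona: 09:30-11:30, 16:00-19:00.
Farrukh ∩ Oona ∩ Bashir: 09:30-11:00, 16:00-18:00.
Farrukh ∩ Oona ∩ Bashir ∩ Wendy: 09:30-11:00, 16:00-17:30.
Farrukh ∩ Oona ∩ Bashir ∩ Wendy ∩ Omar: 09:30-11:00, 16:00-17:30.
Farrukh ∩ Oona ∩ Bashir ∩ Wendy ∩ Omar ∩ Noa: 09:30-11:00, 16:00-17:30.
So the common availability across everyone is 09:30-11:00, 16:00-17:30.

09:30-11:00, 16:00-17:30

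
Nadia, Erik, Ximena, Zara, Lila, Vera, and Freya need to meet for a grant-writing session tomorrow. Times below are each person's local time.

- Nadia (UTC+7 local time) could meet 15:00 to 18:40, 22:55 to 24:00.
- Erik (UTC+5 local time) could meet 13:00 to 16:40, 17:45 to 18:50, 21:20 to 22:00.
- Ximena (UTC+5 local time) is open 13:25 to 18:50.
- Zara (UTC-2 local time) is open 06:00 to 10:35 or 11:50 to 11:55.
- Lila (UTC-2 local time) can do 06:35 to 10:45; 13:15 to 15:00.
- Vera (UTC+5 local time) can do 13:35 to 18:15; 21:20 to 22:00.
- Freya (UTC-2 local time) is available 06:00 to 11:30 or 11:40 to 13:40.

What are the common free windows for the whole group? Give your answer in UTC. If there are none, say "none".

08:35-11:40

Nadia in UTC: 08:00-11:40, 15:55-17:00 (subtract 7h to convert from UTC+7).
Erik in UTC: 08:00-11:40, 12:45-13:50, 16:20-17:00 (subtract 5h to convert from UTC+5).
Ximena in UTC: 08:25-13:50 (subtract 5h to convert from UTC+5).
Zara in UTC: 08:00-12:35, 13:50-13:55 (add 2h to convert from UTC-2).
Lila in UTC: 08:35-12:45, 15:15-17:00 (add 2h to convert from UTC-2).
Vera in UTC: 08:35-13:15, 16:20-17:00 (subtract 5h to convert from UTC+5).
Freya in UTC: 08:00-13:30, 13:40-15:40 (add 2h to convert from UTC-2).
Nadia ∩ Erik: 08:00-11:40, 16:20-17:00.
Nadia ∩ Erik ∩ Ximena: 08:25-11:40.
Nadia ∩ Erik ∩ Ximena ∩ Zara: 08:25-11:40.
Nadia ∩ Erik ∩ Ximena ∩ Zara ∩ Lila: 08:35-11:40.
Nadia ∩ Erik ∩ Ximena ∩ Zara ∩ Lila ∩ Vera: 08:35-11:40.
Nadia ∩ Erik ∩ Ximena ∩ Zara ∩ Lila ∩ Vera ∩ Freya: 08:35-11:40.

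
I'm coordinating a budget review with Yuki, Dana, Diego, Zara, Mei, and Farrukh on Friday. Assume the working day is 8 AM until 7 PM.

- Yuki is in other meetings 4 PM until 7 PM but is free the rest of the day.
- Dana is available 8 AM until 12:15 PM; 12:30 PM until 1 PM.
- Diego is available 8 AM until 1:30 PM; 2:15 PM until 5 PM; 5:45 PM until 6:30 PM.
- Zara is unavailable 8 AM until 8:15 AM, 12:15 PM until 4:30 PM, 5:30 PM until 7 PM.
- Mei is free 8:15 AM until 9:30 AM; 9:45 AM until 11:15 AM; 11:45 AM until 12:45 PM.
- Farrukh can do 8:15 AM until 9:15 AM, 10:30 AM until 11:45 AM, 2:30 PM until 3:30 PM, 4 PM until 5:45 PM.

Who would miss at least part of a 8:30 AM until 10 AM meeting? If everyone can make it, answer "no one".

Yuki free: 08:00-16:00 (invert busy blocks within the working day).
Dana free: 08:00-12:15, 12:30-13:00.
Diego free: 08:00-13:30, 14:15-17:00, 17:45-18:30.
Zara free: 08:15-12:15, 16:30-17:30 (invert busy blocks within the working day).
Mei free: 08:15-09:30, 09:45-11:15, 11:45-12:45.
Farrukh free: 08:15-09:15, 10:30-11:45, 14:30-15:30, 16:00-17:45.
Yuki: free for 08:30-10:00. Dana: free for 08:30-10:00. Diego: free for 08:30-10:00. Zara: free for 08:30-10:00. Mei: not fully free for 08:30-10:00. Farrukh: not fully free for 08:30-10:00.

Farrukh, Mei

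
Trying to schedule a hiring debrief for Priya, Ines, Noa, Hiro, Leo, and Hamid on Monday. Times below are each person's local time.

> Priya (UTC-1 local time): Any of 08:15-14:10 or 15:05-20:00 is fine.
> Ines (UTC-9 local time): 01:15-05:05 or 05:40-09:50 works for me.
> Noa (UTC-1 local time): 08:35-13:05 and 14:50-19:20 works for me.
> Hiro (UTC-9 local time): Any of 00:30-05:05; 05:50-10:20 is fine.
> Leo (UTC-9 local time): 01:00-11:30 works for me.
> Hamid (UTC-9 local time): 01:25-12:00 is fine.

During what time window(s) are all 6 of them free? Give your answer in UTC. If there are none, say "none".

Priya in UTC: 09:15-15:10, 16:05-21:00 (add 1h to convert from UTC-1).
Ines in UTC: 10:15-14:05, 14:40-18:50 (add 9h to convert from UTC-9).
Noa in UTC: 09:35-14:05, 15:50-20:20 (add 1h to convert from UTC-1).
Hiro in UTC: 09:30-14:05, 14:50-19:20 (add 9h to convert from UTC-9).
Leo in UTC: 10:00-20:30 (add 9h to convert from UTC-9).
Hamid in UTC: 10:25-21:00 (add 9h to convert from UTC-9).
Priya ∩ Ines: 10:15-14:05, 14:40-15:10, 16:05-18:50.
Priya ∩ Ines ∩ Noa: 10:15-14:05, 16:05-18:50.
Priya ∩ Ines ∩ Noa ∩ Hiro: 10:15-14:05, 16:05-18:50.
Priya ∩ Ines ∩ Noa ∩ Hiro ∩ Leo: 10:15-14:05, 16:05-18:50.
Priya ∩ Ines ∩ Noa ∩ Hiro ∩ Leo ∩ Hamid: 10:25-14:05, 16:05-18:50.
So the common availability across everyone is 10:25-14:05, 16:05-18:50.

10:25-14:05, 16:05-18:50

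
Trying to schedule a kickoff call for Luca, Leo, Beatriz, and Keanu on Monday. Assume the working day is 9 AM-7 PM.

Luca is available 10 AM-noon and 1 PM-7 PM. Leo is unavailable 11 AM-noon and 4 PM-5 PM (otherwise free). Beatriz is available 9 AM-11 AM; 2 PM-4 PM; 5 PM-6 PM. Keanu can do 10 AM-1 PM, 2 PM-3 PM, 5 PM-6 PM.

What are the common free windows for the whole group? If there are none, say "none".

Luca free: 10:00-12:00, 13:00-19:00.
Leo free: 09:00-11:00, 12:00-16:00, 17:00-19:00 (invert busy blocks within the working day).
Beatriz free: 09:00-11:00, 14:00-16:00, 17:00-18:00.
Keanu free: 10:00-13:00, 14:00-15:00, 17:00-18:00.
Luca ∩ Leo: 10:00-11:00, 13:00-16:00, 17:00-19:00.
Luca ∩ Leo ∩ Beatriz: 10:00-11:00, 14:00-16:00, 17:00-18:00.
Luca ∩ Leo ∩ Beatriz ∩ Keanu: 10:00-11:00, 14:00-15:00, 17:00-18:00.
So the common availability across everyone is 10:00-11:00, 14:00-15:00, 17:00-18:00.

10:00-11:00, 14:00-15:00, 17:00-18:00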